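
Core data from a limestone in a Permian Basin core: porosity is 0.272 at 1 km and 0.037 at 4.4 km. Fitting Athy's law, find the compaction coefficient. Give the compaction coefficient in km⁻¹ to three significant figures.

Athy: n(Z) = n₀ e^(−βZ) ⇒ n₁/n₂ = e^{β(Z₂−Z₁)} ⇒ β = ln(n₁/n₂)/(Z₂−Z₁)
β = ln(0.272/0.037) / (4.4 − 1) = ln(7.351) / 3.4 = 1.9949 / 3.4 = 0.5867 km⁻¹

0.587 km⁻¹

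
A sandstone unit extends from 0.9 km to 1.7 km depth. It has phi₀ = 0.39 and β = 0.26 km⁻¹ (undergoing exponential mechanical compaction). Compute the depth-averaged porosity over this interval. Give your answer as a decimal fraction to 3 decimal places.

0.279

⟨phi⟩ = (1/(d₂−d₁)) ∫ phi₀ e^(−βd) dd = phi₀·(e^(−β·d₁) − e^(−β·d₂)) / (β·(d₂−d₁))
e^(−0.26×0.9) = 0.7914; e^(−0.26×1.7) = 0.6427
⟨phi⟩ = 0.39 × (0.7914 − 0.6427) / (0.26 × 0.8) = 0.39 × 0.7145 = 0.2786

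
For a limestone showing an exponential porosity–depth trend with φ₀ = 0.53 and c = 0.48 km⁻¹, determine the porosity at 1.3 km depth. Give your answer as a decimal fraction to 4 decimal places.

φ = φ₀·exp(−c·z) = 0.53 × exp(−0.48 × 1.3) = 0.53 × exp(−0.624)
  = 0.53 × 0.5358 = 0.2840

0.2840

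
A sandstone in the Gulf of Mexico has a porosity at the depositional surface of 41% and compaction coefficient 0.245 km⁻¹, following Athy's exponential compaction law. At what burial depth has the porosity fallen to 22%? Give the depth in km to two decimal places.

Invert Athy's law: z = ln(φ₀/φ) / β
z = ln(0.41/0.22) / 0.245 = ln(1.864) / 0.245 = 0.6225 / 0.245 = 2.541 km

2.54 km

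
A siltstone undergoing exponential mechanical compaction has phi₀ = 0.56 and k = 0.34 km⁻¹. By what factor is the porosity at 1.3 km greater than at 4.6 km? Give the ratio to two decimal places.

phi(z₁)/phi(z₂) = e^(−k·z₁)/e^(−k·z₂) = e^{k(z₂−z₁)}
= exp(0.34 × 3.3) = exp(1.122) = 3.0710

3.07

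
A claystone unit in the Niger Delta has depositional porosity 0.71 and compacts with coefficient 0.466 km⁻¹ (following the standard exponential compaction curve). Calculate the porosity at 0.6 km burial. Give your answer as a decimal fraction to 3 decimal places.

φ = φ₀·exp(−β·Z) = 0.71 × exp(−0.466 × 0.6) = 0.71 × exp(−0.2796)
  = 0.71 × 0.7561 = 0.5368

0.537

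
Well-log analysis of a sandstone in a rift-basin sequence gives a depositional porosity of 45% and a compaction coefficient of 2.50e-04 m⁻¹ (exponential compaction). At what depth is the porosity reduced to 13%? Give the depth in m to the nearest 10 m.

Working in km (1 km = 1000 m; k in km⁻¹ = k in m⁻¹ × 1000):
Invert Athy's law: d = ln(φ₀/φ) / k
d = ln(0.45/0.13) / 0.25 = ln(3.462) / 0.25 = 1.2417 / 0.25 = 4.967 km

4970 m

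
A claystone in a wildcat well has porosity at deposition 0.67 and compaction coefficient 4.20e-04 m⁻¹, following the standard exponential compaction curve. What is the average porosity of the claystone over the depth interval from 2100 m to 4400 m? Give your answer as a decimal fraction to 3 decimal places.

0.178

Working in km (1 km = 1000 m; c in km⁻¹ = c in m⁻¹ × 1000):
⟨φ⟩ = (1/(d₂−d₁)) ∫ φ₀ e^(−cd) dd = φ₀·(e^(−c·d₁) − e^(−c·d₂)) / (c·(d₂−d₁))
e^(−0.42×2.1) = 0.4140; e^(−0.42×4.4) = 0.1576
⟨φ⟩ = 0.67 × (0.4140 − 0.1576) / (0.42 × 2.3) = 0.67 × 0.2654 = 0.1778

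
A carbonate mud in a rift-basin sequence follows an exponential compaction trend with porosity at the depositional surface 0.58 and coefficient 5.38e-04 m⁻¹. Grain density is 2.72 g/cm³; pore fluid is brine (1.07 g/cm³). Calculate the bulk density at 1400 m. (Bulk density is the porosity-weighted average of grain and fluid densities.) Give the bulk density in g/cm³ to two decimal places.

2.27 g/cm³

Working in km (1 km = 1000 m; k in km⁻¹ = k in m⁻¹ × 1000):
Porosity at depth: φ = 0.58·exp(−0.538×1.4) = 0.58×0.4709 = 0.2731
Bulk density: ρ_b = (1−φ)ρ_g + φ·ρ_f = 0.7269×2.72 + 0.2731×1.07
       = 1.977 + 0.292 = 2.269 g/cm³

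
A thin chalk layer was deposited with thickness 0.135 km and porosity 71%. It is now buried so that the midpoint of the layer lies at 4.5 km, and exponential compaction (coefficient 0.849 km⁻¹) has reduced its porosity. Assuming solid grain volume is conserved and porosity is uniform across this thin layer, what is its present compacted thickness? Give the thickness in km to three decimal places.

Porosity at 4.5 km: n = 0.71·exp(−0.849×4.5) = 0.0156
Solid-volume conservation: h(1−n) = h₀(1−n₀) ⇒ h = h₀·(1−n₀)/(1−n)
h = 0.135 × (1 − 0.71)/(1 − 0.0156) = 0.135 × 0.2946 = 0.0398 km

0.040 km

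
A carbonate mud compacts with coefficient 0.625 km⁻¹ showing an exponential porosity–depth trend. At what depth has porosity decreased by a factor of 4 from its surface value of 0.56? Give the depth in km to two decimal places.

2.22 km

phi/phi₀ = 1/4 ⇒ exp(−β·Z) = 1/4 ⇒ Z = ln(4) / β
Z = 1.3863 / 0.625 = 2.218 km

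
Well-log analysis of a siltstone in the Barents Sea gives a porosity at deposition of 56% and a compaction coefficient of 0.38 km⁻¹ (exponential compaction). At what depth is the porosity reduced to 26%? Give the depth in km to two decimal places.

2.02 km

Invert Athy's law: Z = ln(phi₀/phi) / c
Z = ln(0.56/0.26) / 0.38 = ln(2.154) / 0.38 = 0.7673 / 0.38 = 2.019 km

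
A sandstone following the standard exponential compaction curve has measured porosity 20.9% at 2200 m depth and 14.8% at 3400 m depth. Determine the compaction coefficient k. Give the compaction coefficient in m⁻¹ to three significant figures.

Working in km (1 km = 1000 m; k in km⁻¹ = k in m⁻¹ × 1000):
Athy: phi(d) = phi₀ e^(−kd) ⇒ phi₁/phi₂ = e^{k(d₂−d₁)} ⇒ k = ln(phi₁/phi₂)/(d₂−d₁)
k = ln(0.209/0.148) / (3.4 − 2.2) = ln(1.412) / 1.2 = 0.3451 / 1.2 = 0.2876 km⁻¹

0.000288 m⁻¹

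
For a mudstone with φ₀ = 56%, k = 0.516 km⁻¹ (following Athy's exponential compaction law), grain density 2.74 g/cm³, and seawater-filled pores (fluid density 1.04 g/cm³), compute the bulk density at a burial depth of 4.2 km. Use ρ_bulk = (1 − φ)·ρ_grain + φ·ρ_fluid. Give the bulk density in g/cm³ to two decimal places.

2.63 g/cm³

Porosity at depth: φ = 0.56·exp(−0.516×4.2) = 0.56×0.1145 = 0.0641
Bulk density: ρ_b = (1−φ)ρ_g + φ·ρ_f = 0.9359×2.74 + 0.0641×1.04
       = 2.564 + 0.067 = 2.631 g/cm³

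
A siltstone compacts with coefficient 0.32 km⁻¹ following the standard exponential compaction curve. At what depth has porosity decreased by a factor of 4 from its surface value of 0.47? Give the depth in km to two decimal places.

4.33 km

phi/phi₀ = 1/4 ⇒ exp(−k·z) = 1/4 ⇒ z = ln(4) / k
z = 1.3863 / 0.32 = 4.332 km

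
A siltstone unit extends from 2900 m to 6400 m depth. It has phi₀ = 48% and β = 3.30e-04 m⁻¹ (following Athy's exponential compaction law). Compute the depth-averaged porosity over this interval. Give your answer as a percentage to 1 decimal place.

Working in km (1 km = 1000 m; β in km⁻¹ = β in m⁻¹ × 1000):
⟨phi⟩ = (1/(d₂−d₁)) ∫ phi₀ e^(−βd) dd = phi₀·(e^(−β·d₁) − e^(−β·d₂)) / (β·(d₂−d₁))
e^(−0.33×2.9) = 0.3840; e^(−0.33×6.4) = 0.1210
⟨phi⟩ = 0.48 × (0.3840 − 0.1210) / (0.33 × 3.5) = 0.48 × 0.2277 = 0.1093

10.9%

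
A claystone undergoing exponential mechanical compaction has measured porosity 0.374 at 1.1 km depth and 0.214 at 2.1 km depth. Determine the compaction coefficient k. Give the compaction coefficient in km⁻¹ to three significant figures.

Athy: n(Z) = n₀ e^(−kZ) ⇒ n₁/n₂ = e^{k(Z₂−Z₁)} ⇒ k = ln(n₁/n₂)/(Z₂−Z₁)
k = ln(0.374/0.214) / (2.1 − 1.1) = ln(1.748) / 1 = 0.5583 / 1 = 0.5583 km⁻¹

0.558 km⁻¹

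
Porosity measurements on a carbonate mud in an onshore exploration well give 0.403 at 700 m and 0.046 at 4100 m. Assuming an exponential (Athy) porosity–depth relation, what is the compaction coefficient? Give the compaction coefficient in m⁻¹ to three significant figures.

0.000638 m⁻¹

Working in km (1 km = 1000 m; k in km⁻¹ = k in m⁻¹ × 1000):
Athy: φ(z) = φ₀ e^(−kz) ⇒ φ₁/φ₂ = e^{k(z₂−z₁)} ⇒ k = ln(φ₁/φ₂)/(z₂−z₁)
k = ln(0.403/0.046) / (4.1 − 0.7) = ln(8.761) / 3.4 = 2.1703 / 3.4 = 0.6383 km⁻¹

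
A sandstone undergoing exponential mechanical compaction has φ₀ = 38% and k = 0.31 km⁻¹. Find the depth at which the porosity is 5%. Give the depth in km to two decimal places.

6.54 km

Invert Athy's law: Z = ln(φ₀/φ) / k
Z = ln(0.38/0.05) / 0.31 = ln(7.6) / 0.31 = 2.0281 / 0.31 = 6.542 km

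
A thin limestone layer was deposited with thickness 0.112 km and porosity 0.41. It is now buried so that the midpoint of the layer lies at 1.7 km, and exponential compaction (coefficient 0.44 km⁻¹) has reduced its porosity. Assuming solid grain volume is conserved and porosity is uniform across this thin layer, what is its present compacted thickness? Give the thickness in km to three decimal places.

0.082 km

Porosity at 1.7 km: φ = 0.41·exp(−0.44×1.7) = 0.1941
Solid-volume conservation: h(1−φ) = h₀(1−φ₀) ⇒ h = h₀·(1−φ₀)/(1−φ)
h = 0.112 × (1 − 0.41)/(1 − 0.1941) = 0.112 × 0.7321 = 0.0820 km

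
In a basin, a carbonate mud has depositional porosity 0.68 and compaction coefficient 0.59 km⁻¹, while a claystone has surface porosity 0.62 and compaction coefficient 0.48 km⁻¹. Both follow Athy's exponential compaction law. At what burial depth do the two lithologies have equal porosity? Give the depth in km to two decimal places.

0.84 km

Set n₀ₐ e^(−cₐZ) = n₀ᵦ e^(−cᵦZ) ⇒ ln(n₀ₐ/n₀ᵦ) = (cₐ − cᵦ)·Z
Z = ln(0.68/0.62) / (0.59 − 0.48) = 0.0924 / 0.11 = 0.840 km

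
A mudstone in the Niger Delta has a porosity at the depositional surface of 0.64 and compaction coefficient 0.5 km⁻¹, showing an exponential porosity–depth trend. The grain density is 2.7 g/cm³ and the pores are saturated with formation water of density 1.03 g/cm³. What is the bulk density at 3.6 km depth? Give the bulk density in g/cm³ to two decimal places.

2.52 g/cm³

Porosity at depth: n = 0.64·exp(−0.5×3.6) = 0.64×0.1653 = 0.1058
Bulk density: ρ_b = (1−n)ρ_g + n·ρ_f = 0.8942×2.7 + 0.1058×1.03
       = 2.414 + 0.109 = 2.523 g/cm³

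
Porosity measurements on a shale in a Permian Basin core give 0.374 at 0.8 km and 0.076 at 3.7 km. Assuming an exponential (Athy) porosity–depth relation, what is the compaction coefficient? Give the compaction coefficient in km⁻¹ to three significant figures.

Athy: phi(d) = phi₀ e^(−βd) ⇒ phi₁/phi₂ = e^{β(d₂−d₁)} ⇒ β = ln(phi₁/phi₂)/(d₂−d₁)
β = ln(0.374/0.076) / (3.7 − 0.8) = ln(4.921) / 2.9 = 1.5935 / 2.9 = 0.5495 km⁻¹

0.549 km⁻¹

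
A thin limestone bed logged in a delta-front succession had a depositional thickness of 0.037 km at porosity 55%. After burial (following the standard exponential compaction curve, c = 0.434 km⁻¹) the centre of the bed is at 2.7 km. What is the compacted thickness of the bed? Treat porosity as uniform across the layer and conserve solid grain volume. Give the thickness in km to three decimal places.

Porosity at 2.7 km: phi = 0.55·exp(−0.434×2.7) = 0.1704
Solid-volume conservation: h(1−phi) = h₀(1−phi₀) ⇒ h = h₀·(1−phi₀)/(1−phi)
h = 0.037 × (1 − 0.55)/(1 − 0.1704) = 0.037 × 0.5424 = 0.0201 km

0.020 km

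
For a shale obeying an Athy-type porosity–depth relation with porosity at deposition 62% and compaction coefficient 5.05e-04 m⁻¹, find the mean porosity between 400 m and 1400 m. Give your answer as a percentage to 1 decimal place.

39.8%

Working in km (1 km = 1000 m; c in km⁻¹ = c in m⁻¹ × 1000):
⟨n⟩ = (1/(z₂−z₁)) ∫ n₀ e^(−cz) dz = n₀·(e^(−c·z₁) − e^(−c·z₂)) / (c·(z₂−z₁))
e^(−0.505×0.4) = 0.8171; e^(−0.505×1.4) = 0.4931
⟨n⟩ = 0.62 × (0.8171 − 0.4931) / (0.505 × 1) = 0.62 × 0.6415 = 0.3977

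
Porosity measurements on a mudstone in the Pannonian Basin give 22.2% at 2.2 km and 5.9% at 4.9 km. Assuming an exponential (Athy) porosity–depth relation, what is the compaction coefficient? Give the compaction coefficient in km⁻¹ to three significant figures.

0.491 km⁻¹

Athy: φ(z) = φ₀ e^(−βz) ⇒ φ₁/φ₂ = e^{β(z₂−z₁)} ⇒ β = ln(φ₁/φ₂)/(z₂−z₁)
β = ln(0.222/0.059) / (4.9 − 2.2) = ln(3.763) / 2.7 = 1.3251 / 2.7 = 0.4908 km⁻¹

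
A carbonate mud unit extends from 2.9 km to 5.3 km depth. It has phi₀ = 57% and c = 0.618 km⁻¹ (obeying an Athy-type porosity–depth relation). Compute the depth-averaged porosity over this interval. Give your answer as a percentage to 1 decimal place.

⟨phi⟩ = (1/(Z₂−Z₁)) ∫ phi₀ e^(−cZ) dZ = phi₀·(e^(−c·Z₁) − e^(−c·Z₂)) / (c·(Z₂−Z₁))
e^(−0.618×2.9) = 0.1666; e^(−0.618×5.3) = 0.0378
⟨phi⟩ = 0.57 × (0.1666 − 0.0378) / (0.618 × 2.4) = 0.57 × 0.0868 = 0.0495

4.9%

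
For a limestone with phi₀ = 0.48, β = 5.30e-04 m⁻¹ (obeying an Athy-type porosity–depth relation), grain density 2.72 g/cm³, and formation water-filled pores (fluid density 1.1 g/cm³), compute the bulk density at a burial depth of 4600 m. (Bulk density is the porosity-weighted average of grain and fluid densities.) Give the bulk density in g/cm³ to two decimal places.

Working in km (1 km = 1000 m; β in km⁻¹ = β in m⁻¹ × 1000):
Porosity at depth: phi = 0.48·exp(−0.53×4.6) = 0.48×0.0873 = 0.0419
Bulk density: ρ_b = (1−phi)ρ_g + phi·ρ_f = 0.9581×2.72 + 0.0419×1.1
       = 2.606 + 0.046 = 2.652 g/cm³

2.65 g/cm³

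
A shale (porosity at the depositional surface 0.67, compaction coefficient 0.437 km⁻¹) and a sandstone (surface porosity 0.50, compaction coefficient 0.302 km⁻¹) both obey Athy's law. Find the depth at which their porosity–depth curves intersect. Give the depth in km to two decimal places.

Set phi₀ₐ e^(−kₐd) = phi₀ᵦ e^(−kᵦd) ⇒ ln(phi₀ₐ/phi₀ᵦ) = (kₐ − kᵦ)·d
d = ln(0.67/0.5) / (0.437 − 0.302) = 0.2927 / 0.135 = 2.168 km

2.17 km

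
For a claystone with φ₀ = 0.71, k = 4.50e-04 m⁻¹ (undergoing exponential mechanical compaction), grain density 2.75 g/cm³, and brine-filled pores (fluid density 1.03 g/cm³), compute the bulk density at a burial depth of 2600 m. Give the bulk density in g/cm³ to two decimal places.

2.37 g/cm³

Working in km (1 km = 1000 m; k in km⁻¹ = k in m⁻¹ × 1000):
Porosity at depth: φ = 0.71·exp(−0.45×2.6) = 0.71×0.3104 = 0.2204
Bulk density: ρ_b = (1−φ)ρ_g + φ·ρ_f = 0.7796×2.75 + 0.2204×1.03
       = 2.144 + 0.227 = 2.371 g/cm³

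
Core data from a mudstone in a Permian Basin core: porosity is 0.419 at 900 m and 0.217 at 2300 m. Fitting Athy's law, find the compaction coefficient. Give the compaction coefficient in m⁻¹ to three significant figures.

0.000470 m⁻¹

Working in km (1 km = 1000 m; k in km⁻¹ = k in m⁻¹ × 1000):
Athy: φ(z) = φ₀ e^(−kz) ⇒ φ₁/φ₂ = e^{k(z₂−z₁)} ⇒ k = ln(φ₁/φ₂)/(z₂−z₁)
k = ln(0.419/0.217) / (2.3 − 0.9) = ln(1.931) / 1.4 = 0.6580 / 1.4 = 0.47 km⁻¹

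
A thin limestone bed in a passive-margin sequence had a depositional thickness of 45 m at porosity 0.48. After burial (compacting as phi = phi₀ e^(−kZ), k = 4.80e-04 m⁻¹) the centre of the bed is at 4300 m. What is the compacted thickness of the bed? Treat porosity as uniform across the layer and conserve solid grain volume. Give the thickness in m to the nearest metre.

25 m

Working in km (1 km = 1000 m; k in km⁻¹ = k in m⁻¹ × 1000):
Porosity at 4.3 km: phi = 0.48·exp(−0.48×4.3) = 0.0609
Solid-volume conservation: h(1−phi) = h₀(1−phi₀) ⇒ h = h₀·(1−phi₀)/(1−phi)
h = 0.045 × (1 − 0.48)/(1 − 0.0609) = 0.045 × 0.5537 = 0.0249 km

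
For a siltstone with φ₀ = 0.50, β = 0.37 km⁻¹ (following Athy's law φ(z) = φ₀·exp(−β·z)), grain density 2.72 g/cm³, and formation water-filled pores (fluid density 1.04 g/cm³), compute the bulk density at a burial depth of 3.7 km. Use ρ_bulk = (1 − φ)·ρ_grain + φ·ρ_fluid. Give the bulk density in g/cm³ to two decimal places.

2.51 g/cm³

Porosity at depth: φ = 0.5·exp(−0.37×3.7) = 0.5×0.2544 = 0.1272
Bulk density: ρ_b = (1−φ)ρ_g + φ·ρ_f = 0.8728×2.72 + 0.1272×1.04
       = 2.374 + 0.132 = 2.506 g/cm³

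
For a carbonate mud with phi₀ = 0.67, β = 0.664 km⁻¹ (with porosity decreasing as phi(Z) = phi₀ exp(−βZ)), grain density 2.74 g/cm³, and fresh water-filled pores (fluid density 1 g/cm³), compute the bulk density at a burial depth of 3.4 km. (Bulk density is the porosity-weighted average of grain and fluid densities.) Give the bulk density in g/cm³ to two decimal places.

2.62 g/cm³

Porosity at depth: phi = 0.67·exp(−0.664×3.4) = 0.67×0.1046 = 0.0701
Bulk density: ρ_b = (1−phi)ρ_g + phi·ρ_f = 0.9299×2.74 + 0.0701×1
       = 2.548 + 0.070 = 2.618 g/cm³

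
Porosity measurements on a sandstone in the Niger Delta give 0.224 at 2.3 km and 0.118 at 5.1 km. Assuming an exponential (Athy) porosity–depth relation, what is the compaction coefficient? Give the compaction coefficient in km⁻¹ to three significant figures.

Athy: n(z) = n₀ e^(−kz) ⇒ n₁/n₂ = e^{k(z₂−z₁)} ⇒ k = ln(n₁/n₂)/(z₂−z₁)
k = ln(0.224/0.118) / (5.1 − 2.3) = ln(1.898) / 2.8 = 0.6410 / 2.8 = 0.2289 km⁻¹

0.229 km⁻¹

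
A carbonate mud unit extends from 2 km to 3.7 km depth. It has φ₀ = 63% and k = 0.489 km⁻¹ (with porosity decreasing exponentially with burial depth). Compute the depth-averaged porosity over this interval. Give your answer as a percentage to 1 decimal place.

⟨φ⟩ = (1/(Z₂−Z₁)) ∫ φ₀ e^(−kZ) dZ = φ₀·(e^(−k·Z₁) − e^(−k·Z₂)) / (k·(Z₂−Z₁))
e^(−0.489×2) = 0.3761; e^(−0.489×3.7) = 0.1638
⟨φ⟩ = 0.63 × (0.3761 − 0.1638) / (0.489 × 1.7) = 0.63 × 0.2554 = 0.1609

16.1%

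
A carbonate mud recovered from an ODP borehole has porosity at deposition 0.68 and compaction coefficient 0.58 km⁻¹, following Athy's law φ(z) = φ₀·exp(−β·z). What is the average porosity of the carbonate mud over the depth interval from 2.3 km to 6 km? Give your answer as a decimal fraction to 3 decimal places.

0.074

⟨φ⟩ = (1/(z₂−z₁)) ∫ φ₀ e^(−βz) dz = φ₀·(e^(−β·z₁) − e^(−β·z₂)) / (β·(z₂−z₁))
e^(−0.58×2.3) = 0.2634; e^(−0.58×6) = 0.0308
⟨φ⟩ = 0.68 × (0.2634 − 0.0308) / (0.58 × 3.7) = 0.68 × 0.1084 = 0.0737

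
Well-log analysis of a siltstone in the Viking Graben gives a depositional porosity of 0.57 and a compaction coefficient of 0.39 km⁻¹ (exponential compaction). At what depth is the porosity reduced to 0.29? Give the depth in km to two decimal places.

Invert Athy's law: d = ln(n₀/n) / c
d = ln(0.57/0.29) / 0.39 = ln(1.966) / 0.39 = 0.6758 / 0.39 = 1.733 km

1.73 km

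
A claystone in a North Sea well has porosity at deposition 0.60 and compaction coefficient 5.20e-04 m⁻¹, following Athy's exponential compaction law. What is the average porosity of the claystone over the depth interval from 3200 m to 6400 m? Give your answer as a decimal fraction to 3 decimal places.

Working in km (1 km = 1000 m; β in km⁻¹ = β in m⁻¹ × 1000):
⟨phi⟩ = (1/(Z₂−Z₁)) ∫ phi₀ e^(−βZ) dZ = phi₀·(e^(−β·Z₁) − e^(−β·Z₂)) / (β·(Z₂−Z₁))
e^(−0.52×3.2) = 0.1894; e^(−0.52×6.4) = 0.0359
⟨phi⟩ = 0.6 × (0.1894 − 0.0359) / (0.52 × 3.2) = 0.6 × 0.0923 = 0.0554

0.055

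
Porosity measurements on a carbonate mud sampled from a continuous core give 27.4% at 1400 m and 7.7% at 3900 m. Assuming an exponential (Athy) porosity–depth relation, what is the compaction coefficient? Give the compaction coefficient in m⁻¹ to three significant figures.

0.000508 m⁻¹

Working in km (1 km = 1000 m; c in km⁻¹ = c in m⁻¹ × 1000):
Athy: phi(z) = phi₀ e^(−cz) ⇒ phi₁/phi₂ = e^{c(z₂−z₁)} ⇒ c = ln(phi₁/phi₂)/(z₂−z₁)
c = ln(0.274/0.077) / (3.9 − 1.4) = ln(3.558) / 2.5 = 1.2693 / 2.5 = 0.5077 km⁻¹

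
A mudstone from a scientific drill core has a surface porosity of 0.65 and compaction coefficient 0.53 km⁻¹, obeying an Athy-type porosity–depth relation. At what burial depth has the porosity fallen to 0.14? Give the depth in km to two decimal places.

2.90 km

Invert Athy's law: Z = ln(φ₀/φ) / β
Z = ln(0.65/0.14) / 0.53 = ln(4.643) / 0.53 = 1.5353 / 0.53 = 2.897 km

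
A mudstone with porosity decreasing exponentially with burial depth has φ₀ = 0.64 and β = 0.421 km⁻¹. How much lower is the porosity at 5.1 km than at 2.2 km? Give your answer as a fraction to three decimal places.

0.179

φ(2.2) = 0.64·e^(−0.421×2.2) = 0.2535
φ(5.1) = 0.64·e^(−0.421×5.1) = 0.0748
Δφ = 0.2535 − 0.0748 = 0.1787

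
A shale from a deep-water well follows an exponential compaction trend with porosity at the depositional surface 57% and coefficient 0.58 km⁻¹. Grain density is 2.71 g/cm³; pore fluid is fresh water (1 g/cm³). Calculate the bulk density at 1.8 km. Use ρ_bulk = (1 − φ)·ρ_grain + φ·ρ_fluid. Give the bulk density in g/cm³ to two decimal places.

2.37 g/cm³

Porosity at depth: phi = 0.57·exp(−0.58×1.8) = 0.57×0.3520 = 0.2007
Bulk density: ρ_b = (1−phi)ρ_g + phi·ρ_f = 0.7993×2.71 + 0.2007×1
       = 2.166 + 0.201 = 2.367 g/cm³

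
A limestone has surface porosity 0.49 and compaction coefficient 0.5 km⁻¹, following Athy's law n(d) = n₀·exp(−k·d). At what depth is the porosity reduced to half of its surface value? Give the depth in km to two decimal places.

n/n₀ = 1/2 ⇒ exp(−k·d) = 1/2 ⇒ d = ln(2) / k
d = 0.6931 / 0.5 = 1.386 km

1.39 km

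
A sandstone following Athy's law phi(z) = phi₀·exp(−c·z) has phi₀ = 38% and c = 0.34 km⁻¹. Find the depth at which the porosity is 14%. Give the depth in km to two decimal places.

2.94 km

Invert Athy's law: z = ln(phi₀/phi) / c
z = ln(0.38/0.14) / 0.34 = ln(2.714) / 0.34 = 0.9985 / 0.34 = 2.937 km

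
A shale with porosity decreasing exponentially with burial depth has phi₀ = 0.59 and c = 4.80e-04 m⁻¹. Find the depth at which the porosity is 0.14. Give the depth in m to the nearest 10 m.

3000 m

Working in km (1 km = 1000 m; c in km⁻¹ = c in m⁻¹ × 1000):
Invert Athy's law: d = ln(phi₀/phi) / c
d = ln(0.59/0.14) / 0.48 = ln(4.214) / 0.48 = 1.4385 / 0.48 = 2.997 km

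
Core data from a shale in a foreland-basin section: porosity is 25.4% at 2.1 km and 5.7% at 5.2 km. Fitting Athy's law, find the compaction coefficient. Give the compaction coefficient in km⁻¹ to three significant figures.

Athy: φ(d) = φ₀ e^(−βd) ⇒ φ₁/φ₂ = e^{β(d₂−d₁)} ⇒ β = ln(φ₁/φ₂)/(d₂−d₁)
β = ln(0.254/0.057) / (5.2 − 2.1) = ln(4.456) / 3.1 = 1.4943 / 3.1 = 0.482 km⁻¹

0.482 km⁻¹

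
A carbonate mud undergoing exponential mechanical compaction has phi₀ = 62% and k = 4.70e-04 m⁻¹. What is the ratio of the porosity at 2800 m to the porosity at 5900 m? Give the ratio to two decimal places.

Working in km (1 km = 1000 m; k in km⁻¹ = k in m⁻¹ × 1000):
phi(d₁)/phi(d₂) = e^(−k·d₁)/e^(−k·d₂) = e^{k(d₂−d₁)}
= exp(0.47 × 3.1) = exp(1.457) = 4.2931

4.29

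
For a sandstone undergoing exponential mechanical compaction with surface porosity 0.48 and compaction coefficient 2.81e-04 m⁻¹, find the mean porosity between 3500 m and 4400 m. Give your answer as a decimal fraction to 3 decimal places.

0.159

Working in km (1 km = 1000 m; c in km⁻¹ = c in m⁻¹ × 1000):
⟨φ⟩ = (1/(Z₂−Z₁)) ∫ φ₀ e^(−cZ) dZ = φ₀·(e^(−c·Z₁) − e^(−c·Z₂)) / (c·(Z₂−Z₁))
e^(−0.281×3.5) = 0.3740; e^(−0.281×4.4) = 0.2904
⟨φ⟩ = 0.48 × (0.3740 − 0.2904) / (0.281 × 0.9) = 0.48 × 0.3305 = 0.1586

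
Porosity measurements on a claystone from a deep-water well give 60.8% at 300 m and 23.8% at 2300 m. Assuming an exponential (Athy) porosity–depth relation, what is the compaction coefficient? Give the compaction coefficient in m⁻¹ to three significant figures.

Working in km (1 km = 1000 m; k in km⁻¹ = k in m⁻¹ × 1000):
Athy: n(Z) = n₀ e^(−kZ) ⇒ n₁/n₂ = e^{k(Z₂−Z₁)} ⇒ k = ln(n₁/n₂)/(Z₂−Z₁)
k = ln(0.608/0.238) / (2.3 − 0.3) = ln(2.555) / 2 = 0.9379 / 2 = 0.469 km⁻¹

0.000469 m⁻¹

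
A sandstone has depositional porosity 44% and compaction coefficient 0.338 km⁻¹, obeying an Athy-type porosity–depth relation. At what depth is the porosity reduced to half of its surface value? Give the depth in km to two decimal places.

φ/φ₀ = 1/2 ⇒ exp(−c·z) = 1/2 ⇒ z = ln(2) / c
z = 0.6931 / 0.338 = 2.051 km

2.05 km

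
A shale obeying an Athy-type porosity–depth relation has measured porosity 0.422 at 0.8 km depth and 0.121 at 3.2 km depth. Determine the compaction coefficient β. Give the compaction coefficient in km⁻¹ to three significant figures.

0.521 km⁻¹

Athy: φ(z) = φ₀ e^(−βz) ⇒ φ₁/φ₂ = e^{β(z₂−z₁)} ⇒ β = ln(φ₁/φ₂)/(z₂−z₁)
β = ln(0.422/0.121) / (3.2 − 0.8) = ln(3.488) / 2.4 = 1.2492 / 2.4 = 0.5205 km⁻¹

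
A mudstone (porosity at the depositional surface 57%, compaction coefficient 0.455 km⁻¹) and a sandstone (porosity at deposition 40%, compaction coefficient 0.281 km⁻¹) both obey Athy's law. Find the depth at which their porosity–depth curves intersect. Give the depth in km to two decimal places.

2.04 km

Set phi₀ₐ e^(−cₐZ) = phi₀ᵦ e^(−cᵦZ) ⇒ ln(phi₀ₐ/phi₀ᵦ) = (cₐ − cᵦ)·Z
Z = ln(0.57/0.4) / (0.455 − 0.281) = 0.3542 / 0.174 = 2.035 km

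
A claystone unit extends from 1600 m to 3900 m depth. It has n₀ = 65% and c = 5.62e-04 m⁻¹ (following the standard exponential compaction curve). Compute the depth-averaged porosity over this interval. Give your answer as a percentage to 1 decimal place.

14.8%

Working in km (1 km = 1000 m; c in km⁻¹ = c in m⁻¹ × 1000):
⟨n⟩ = (1/(z₂−z₁)) ∫ n₀ e^(−cz) dz = n₀·(e^(−c·z₁) − e^(−c·z₂)) / (c·(z₂−z₁))
e^(−0.562×1.6) = 0.4069; e^(−0.562×3.9) = 0.1117
⟨n⟩ = 0.65 × (0.4069 − 0.1117) / (0.562 × 2.3) = 0.65 × 0.2284 = 0.1484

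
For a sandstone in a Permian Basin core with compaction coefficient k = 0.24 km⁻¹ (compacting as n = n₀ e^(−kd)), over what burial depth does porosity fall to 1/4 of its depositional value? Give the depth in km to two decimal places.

5.78 km

n/n₀ = 1/4 ⇒ exp(−k·d) = 1/4 ⇒ d = ln(4) / k
d = 1.3863 / 0.24 = 5.776 km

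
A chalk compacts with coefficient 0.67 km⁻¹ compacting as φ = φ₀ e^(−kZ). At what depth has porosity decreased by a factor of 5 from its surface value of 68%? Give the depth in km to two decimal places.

φ/φ₀ = 1/5 ⇒ exp(−k·Z) = 1/5 ⇒ Z = ln(5) / k
Z = 1.6094 / 0.67 = 2.402 km

2.40 km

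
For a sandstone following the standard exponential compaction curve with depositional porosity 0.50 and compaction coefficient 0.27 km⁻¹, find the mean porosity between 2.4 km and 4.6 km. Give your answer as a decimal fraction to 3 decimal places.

0.197

⟨phi⟩ = (1/(z₂−z₁)) ∫ phi₀ e^(−kz) dz = phi₀·(e^(−k·z₁) − e^(−k·z₂)) / (k·(z₂−z₁))
e^(−0.27×2.4) = 0.5231; e^(−0.27×4.6) = 0.2888
⟨phi⟩ = 0.5 × (0.5231 − 0.2888) / (0.27 × 2.2) = 0.5 × 0.3944 = 0.1972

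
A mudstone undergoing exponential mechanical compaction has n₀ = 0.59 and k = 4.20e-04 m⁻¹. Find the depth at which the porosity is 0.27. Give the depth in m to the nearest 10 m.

Working in km (1 km = 1000 m; k in km⁻¹ = k in m⁻¹ × 1000):
Invert Athy's law: d = ln(n₀/n) / k
d = ln(0.59/0.27) / 0.42 = ln(2.185) / 0.42 = 0.7817 / 0.42 = 1.861 km

1860 m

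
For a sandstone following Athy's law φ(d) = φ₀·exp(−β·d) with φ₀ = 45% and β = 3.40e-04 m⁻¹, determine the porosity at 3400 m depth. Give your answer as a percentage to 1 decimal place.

Working in km (1 km = 1000 m; β in km⁻¹ = β in m⁻¹ × 1000):
φ = φ₀·exp(−β·d) = 0.45 × exp(−0.34 × 3.4) = 0.45 × exp(−1.156)
  = 0.45 × 0.3147 = 0.1416

14.2%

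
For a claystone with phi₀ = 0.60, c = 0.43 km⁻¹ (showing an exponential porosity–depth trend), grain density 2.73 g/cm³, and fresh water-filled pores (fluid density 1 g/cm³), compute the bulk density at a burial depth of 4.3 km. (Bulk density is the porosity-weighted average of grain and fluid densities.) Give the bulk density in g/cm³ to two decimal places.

2.57 g/cm³

Porosity at depth: phi = 0.6·exp(−0.43×4.3) = 0.6×0.1574 = 0.0944
Bulk density: ρ_b = (1−phi)ρ_g + phi·ρ_f = 0.9056×2.73 + 0.0944×1
       = 2.472 + 0.094 = 2.567 g/cm³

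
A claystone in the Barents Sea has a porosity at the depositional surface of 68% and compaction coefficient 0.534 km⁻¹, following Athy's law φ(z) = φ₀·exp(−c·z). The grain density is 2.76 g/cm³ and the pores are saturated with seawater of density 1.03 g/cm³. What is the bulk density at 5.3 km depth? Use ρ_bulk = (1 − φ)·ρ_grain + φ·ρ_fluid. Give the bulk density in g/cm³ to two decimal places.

Porosity at depth: φ = 0.68·exp(−0.534×5.3) = 0.68×0.0590 = 0.0401
Bulk density: ρ_b = (1−φ)ρ_g + φ·ρ_f = 0.9599×2.76 + 0.0401×1.03
       = 2.649 + 0.041 = 2.691 g/cm³

2.69 g/cm³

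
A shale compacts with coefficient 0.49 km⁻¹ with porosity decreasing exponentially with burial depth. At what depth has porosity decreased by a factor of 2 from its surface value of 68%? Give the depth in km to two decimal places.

n/n₀ = 1/2 ⇒ exp(−c·Z) = 1/2 ⇒ Z = ln(2) / c
Z = 0.6931 / 0.49 = 1.415 km

1.41 km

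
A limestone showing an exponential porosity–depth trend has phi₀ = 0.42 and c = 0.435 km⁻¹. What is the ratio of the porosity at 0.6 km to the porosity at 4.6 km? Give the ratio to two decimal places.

phi(z₁)/phi(z₂) = e^(−c·z₁)/e^(−c·z₂) = e^{c(z₂−z₁)}
= exp(0.435 × 4) = exp(1.74) = 5.6973

5.70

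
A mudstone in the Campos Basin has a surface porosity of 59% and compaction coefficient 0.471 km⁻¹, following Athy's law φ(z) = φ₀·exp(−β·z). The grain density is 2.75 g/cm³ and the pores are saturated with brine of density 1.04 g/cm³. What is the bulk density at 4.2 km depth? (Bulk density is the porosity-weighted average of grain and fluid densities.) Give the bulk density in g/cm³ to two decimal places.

2.61 g/cm³

Porosity at depth: φ = 0.59·exp(−0.471×4.2) = 0.59×0.1383 = 0.0816
Bulk density: ρ_b = (1−φ)ρ_g + φ·ρ_f = 0.9184×2.75 + 0.0816×1.04
       = 2.526 + 0.085 = 2.610 g/cm³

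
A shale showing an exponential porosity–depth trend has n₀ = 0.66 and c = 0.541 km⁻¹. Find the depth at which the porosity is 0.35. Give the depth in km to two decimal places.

1.17 km

Invert Athy's law: Z = ln(n₀/n) / c
Z = ln(0.66/0.35) / 0.541 = ln(1.886) / 0.541 = 0.6343 / 0.541 = 1.172 km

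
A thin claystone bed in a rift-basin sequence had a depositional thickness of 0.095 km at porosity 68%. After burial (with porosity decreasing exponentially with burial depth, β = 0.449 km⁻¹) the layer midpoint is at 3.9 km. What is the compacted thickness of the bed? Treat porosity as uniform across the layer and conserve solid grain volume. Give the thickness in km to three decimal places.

Porosity at 3.9 km: phi = 0.68·exp(−0.449×3.9) = 0.1180
Solid-volume conservation: h(1−phi) = h₀(1−phi₀) ⇒ h = h₀·(1−phi₀)/(1−phi)
h = 0.095 × (1 − 0.68)/(1 − 0.1180) = 0.095 × 0.3628 = 0.0345 km

0.034 km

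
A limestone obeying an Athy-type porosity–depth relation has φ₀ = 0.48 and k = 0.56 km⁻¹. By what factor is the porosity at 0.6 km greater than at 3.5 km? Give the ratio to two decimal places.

φ(Z₁)/φ(Z₂) = e^(−k·Z₁)/e^(−k·Z₂) = e^{k(Z₂−Z₁)}
= exp(0.56 × 2.9) = exp(1.624) = 5.0733

5.07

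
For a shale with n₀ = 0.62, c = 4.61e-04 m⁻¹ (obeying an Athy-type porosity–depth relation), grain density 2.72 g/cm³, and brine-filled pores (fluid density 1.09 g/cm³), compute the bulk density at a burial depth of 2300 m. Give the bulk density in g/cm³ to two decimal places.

Working in km (1 km = 1000 m; c in km⁻¹ = c in m⁻¹ × 1000):
Porosity at depth: n = 0.62·exp(−0.461×2.3) = 0.62×0.3464 = 0.2147
Bulk density: ρ_b = (1−n)ρ_g + n·ρ_f = 0.7853×2.72 + 0.2147×1.09
       = 2.136 + 0.234 = 2.370 g/cm³

2.37 g/cm³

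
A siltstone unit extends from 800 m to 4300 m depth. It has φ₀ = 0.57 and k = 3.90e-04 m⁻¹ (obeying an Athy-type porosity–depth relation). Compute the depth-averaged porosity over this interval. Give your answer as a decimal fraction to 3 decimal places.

0.228

Working in km (1 km = 1000 m; k in km⁻¹ = k in m⁻¹ × 1000):
⟨φ⟩ = (1/(z₂−z₁)) ∫ φ₀ e^(−kz) dz = φ₀·(e^(−k·z₁) − e^(−k·z₂)) / (k·(z₂−z₁))
e^(−0.39×0.8) = 0.7320; e^(−0.39×4.3) = 0.1869
⟨φ⟩ = 0.57 × (0.7320 − 0.1869) / (0.39 × 3.5) = 0.57 × 0.3993 = 0.2276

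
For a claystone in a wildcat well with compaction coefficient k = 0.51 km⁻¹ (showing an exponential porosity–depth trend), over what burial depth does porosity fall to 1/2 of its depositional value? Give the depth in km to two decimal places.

φ/φ₀ = 1/2 ⇒ exp(−k·Z) = 1/2 ⇒ Z = ln(2) / k
Z = 0.6931 / 0.51 = 1.359 km

1.36 km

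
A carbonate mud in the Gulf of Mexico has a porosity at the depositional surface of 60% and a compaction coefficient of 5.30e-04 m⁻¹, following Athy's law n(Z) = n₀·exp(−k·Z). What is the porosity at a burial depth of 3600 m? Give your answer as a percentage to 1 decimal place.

Working in km (1 km = 1000 m; k in km⁻¹ = k in m⁻¹ × 1000):
n = n₀·exp(−k·Z) = 0.6 × exp(−0.53 × 3.6) = 0.6 × exp(−1.908)
  = 0.6 × 0.1484 = 0.0890

8.9%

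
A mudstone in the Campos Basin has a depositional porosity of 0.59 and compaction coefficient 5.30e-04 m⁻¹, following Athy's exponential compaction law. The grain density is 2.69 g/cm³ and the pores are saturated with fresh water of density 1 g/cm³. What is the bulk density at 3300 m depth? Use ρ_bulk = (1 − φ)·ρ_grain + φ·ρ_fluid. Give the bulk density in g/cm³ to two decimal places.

Working in km (1 km = 1000 m; β in km⁻¹ = β in m⁻¹ × 1000):
Porosity at depth: φ = 0.59·exp(−0.53×3.3) = 0.59×0.1739 = 0.1026
Bulk density: ρ_b = (1−φ)ρ_g + φ·ρ_f = 0.8974×2.69 + 0.1026×1
       = 2.414 + 0.103 = 2.517 g/cm³

2.52 g/cm³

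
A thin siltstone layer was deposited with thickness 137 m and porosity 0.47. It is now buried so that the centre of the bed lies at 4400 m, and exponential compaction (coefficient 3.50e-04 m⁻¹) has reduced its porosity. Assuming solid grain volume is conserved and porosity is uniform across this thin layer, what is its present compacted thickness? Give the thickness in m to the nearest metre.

81 m

Working in km (1 km = 1000 m; β in km⁻¹ = β in m⁻¹ × 1000):
Porosity at 4.4 km: φ = 0.47·exp(−0.35×4.4) = 0.1008
Solid-volume conservation: h(1−φ) = h₀(1−φ₀) ⇒ h = h₀·(1−φ₀)/(1−φ)
h = 0.137 × (1 − 0.47)/(1 − 0.1008) = 0.137 × 0.5894 = 0.0807 km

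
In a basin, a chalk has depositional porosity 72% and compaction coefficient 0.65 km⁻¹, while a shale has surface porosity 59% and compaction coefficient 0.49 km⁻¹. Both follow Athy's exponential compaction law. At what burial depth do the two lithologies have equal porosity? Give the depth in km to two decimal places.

Set n₀ₐ e^(−kₐZ) = n₀ᵦ e^(−kᵦZ) ⇒ ln(n₀ₐ/n₀ᵦ) = (kₐ − kᵦ)·Z
Z = ln(0.72/0.59) / (0.65 − 0.49) = 0.1991 / 0.16 = 1.245 km

1.24 km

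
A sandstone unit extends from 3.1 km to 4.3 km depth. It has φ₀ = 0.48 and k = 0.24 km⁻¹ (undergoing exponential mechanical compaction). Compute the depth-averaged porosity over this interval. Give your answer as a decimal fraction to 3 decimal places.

⟨φ⟩ = (1/(d₂−d₁)) ∫ φ₀ e^(−kd) dd = φ₀·(e^(−k·d₁) − e^(−k·d₂)) / (k·(d₂−d₁))
e^(−0.24×3.1) = 0.4752; e^(−0.24×4.3) = 0.3563
⟨φ⟩ = 0.48 × (0.4752 − 0.3563) / (0.24 × 1.2) = 0.48 × 0.4129 = 0.1982

0.198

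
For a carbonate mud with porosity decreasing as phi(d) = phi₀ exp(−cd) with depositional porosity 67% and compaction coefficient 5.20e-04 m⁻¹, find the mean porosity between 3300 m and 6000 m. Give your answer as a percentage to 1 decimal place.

6.5%

Working in km (1 km = 1000 m; c in km⁻¹ = c in m⁻¹ × 1000):
⟨phi⟩ = (1/(d₂−d₁)) ∫ phi₀ e^(−cd) dd = phi₀·(e^(−c·d₁) − e^(−c·d₂)) / (c·(d₂−d₁))
e^(−0.52×3.3) = 0.1798; e^(−0.52×6) = 0.0442
⟨phi⟩ = 0.67 × (0.1798 − 0.0442) / (0.52 × 2.7) = 0.67 × 0.0966 = 0.0647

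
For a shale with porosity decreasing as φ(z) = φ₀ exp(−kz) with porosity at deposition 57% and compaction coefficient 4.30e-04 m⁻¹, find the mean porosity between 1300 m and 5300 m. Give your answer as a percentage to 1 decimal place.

15.6%

Working in km (1 km = 1000 m; k in km⁻¹ = k in m⁻¹ × 1000):
⟨φ⟩ = (1/(z₂−z₁)) ∫ φ₀ e^(−kz) dz = φ₀·(e^(−k·z₁) − e^(−k·z₂)) / (k·(z₂−z₁))
e^(−0.43×1.3) = 0.5718; e^(−0.43×5.3) = 0.1024
⟨φ⟩ = 0.57 × (0.5718 − 0.1024) / (0.43 × 4) = 0.57 × 0.2729 = 0.1556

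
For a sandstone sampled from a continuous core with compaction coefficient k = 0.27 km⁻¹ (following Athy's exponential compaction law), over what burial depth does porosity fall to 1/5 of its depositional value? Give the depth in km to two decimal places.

5.96 km

φ/φ₀ = 1/5 ⇒ exp(−k·d) = 1/5 ⇒ d = ln(5) / k
d = 1.6094 / 0.27 = 5.961 km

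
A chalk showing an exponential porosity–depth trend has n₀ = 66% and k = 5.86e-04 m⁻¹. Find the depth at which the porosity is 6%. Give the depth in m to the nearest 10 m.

4090 m

Working in km (1 km = 1000 m; k in km⁻¹ = k in m⁻¹ × 1000):
Invert Athy's law: z = ln(n₀/n) / k
z = ln(0.66/0.06) / 0.586 = ln(11) / 0.586 = 2.3979 / 0.586 = 4.092 km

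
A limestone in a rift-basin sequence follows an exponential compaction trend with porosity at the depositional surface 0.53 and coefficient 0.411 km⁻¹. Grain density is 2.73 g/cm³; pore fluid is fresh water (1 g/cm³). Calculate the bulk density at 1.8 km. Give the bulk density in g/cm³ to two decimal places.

Porosity at depth: φ = 0.53·exp(−0.411×1.8) = 0.53×0.4772 = 0.2529
Bulk density: ρ_b = (1−φ)ρ_g + φ·ρ_f = 0.7471×2.73 + 0.2529×1
       = 2.040 + 0.253 = 2.292 g/cm³

2.29 g/cm³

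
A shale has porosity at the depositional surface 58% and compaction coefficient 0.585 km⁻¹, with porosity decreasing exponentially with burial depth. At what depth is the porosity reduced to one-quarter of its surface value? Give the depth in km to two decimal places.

2.37 km

n/n₀ = 1/4 ⇒ exp(−c·Z) = 1/4 ⇒ Z = ln(4) / c
Z = 1.3863 / 0.585 = 2.370 km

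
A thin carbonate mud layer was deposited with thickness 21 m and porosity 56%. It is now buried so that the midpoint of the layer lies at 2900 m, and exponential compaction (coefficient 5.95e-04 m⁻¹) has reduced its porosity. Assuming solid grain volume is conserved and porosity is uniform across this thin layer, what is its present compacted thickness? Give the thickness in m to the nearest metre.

Working in km (1 km = 1000 m; k in km⁻¹ = k in m⁻¹ × 1000):
Porosity at 2.9 km: phi = 0.56·exp(−0.595×2.9) = 0.0997
Solid-volume conservation: h(1−phi) = h₀(1−phi₀) ⇒ h = h₀·(1−phi₀)/(1−phi)
h = 0.021 × (1 − 0.56)/(1 − 0.0997) = 0.021 × 0.4887 = 0.0103 km

10 m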